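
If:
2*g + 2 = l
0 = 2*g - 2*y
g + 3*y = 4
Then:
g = 1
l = 4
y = 1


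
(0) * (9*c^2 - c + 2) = 0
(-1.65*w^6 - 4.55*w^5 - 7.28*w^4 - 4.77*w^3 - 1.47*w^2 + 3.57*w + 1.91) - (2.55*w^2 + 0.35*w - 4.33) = -1.65*w^6 - 4.55*w^5 - 7.28*w^4 - 4.77*w^3 - 4.02*w^2 + 3.22*w + 6.24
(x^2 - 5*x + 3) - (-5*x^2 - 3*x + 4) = 6*x^2 - 2*x - 1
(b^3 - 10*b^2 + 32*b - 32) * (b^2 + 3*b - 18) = b^5 - 7*b^4 - 16*b^3 + 244*b^2 - 672*b + 576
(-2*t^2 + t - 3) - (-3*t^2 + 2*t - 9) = t^2 - t + 6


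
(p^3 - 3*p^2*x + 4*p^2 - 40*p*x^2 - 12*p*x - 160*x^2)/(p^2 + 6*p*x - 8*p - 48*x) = (p^3 - 3*p^2*x + 4*p^2 - 40*p*x^2 - 12*p*x - 160*x^2)/(p^2 + 6*p*x - 8*p - 48*x)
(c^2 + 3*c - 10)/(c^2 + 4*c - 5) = (c - 2)/(c - 1)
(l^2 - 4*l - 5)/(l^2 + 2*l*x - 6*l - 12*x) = (l^2 - 4*l - 5)/(l^2 + 2*l*x - 6*l - 12*x)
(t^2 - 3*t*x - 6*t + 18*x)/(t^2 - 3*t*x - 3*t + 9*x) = (t - 6)/(t - 3)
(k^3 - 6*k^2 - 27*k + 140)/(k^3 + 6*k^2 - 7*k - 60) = (k^2 - 11*k + 28)/(k^2 + k - 12)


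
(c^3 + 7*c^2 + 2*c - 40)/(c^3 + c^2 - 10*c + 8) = (c + 5)/(c - 1)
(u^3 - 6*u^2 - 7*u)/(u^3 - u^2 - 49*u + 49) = u*(u + 1)/(u^2 + 6*u - 7)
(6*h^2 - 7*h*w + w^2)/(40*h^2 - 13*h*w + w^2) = (6*h^2 - 7*h*w + w^2)/(40*h^2 - 13*h*w + w^2)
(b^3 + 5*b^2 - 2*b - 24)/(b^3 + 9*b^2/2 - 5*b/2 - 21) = 2*(b + 4)/(2*b + 7)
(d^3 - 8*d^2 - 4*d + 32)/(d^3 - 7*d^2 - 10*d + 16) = (d - 2)/(d - 1)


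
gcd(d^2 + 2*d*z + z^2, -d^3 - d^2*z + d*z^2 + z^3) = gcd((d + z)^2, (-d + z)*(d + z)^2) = d^2 + 2*d*z + z^2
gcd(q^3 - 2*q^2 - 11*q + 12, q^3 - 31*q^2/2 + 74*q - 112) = q - 4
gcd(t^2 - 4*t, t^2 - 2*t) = t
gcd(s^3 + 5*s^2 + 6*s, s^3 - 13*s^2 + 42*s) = s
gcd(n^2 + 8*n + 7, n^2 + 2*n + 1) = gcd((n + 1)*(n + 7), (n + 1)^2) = n + 1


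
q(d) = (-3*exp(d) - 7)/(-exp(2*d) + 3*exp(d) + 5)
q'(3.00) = -0.26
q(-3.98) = -1.40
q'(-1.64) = 0.02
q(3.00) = 0.20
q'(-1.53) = 0.02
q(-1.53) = -1.37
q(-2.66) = -1.39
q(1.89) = 1.42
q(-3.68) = -1.39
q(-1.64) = -1.37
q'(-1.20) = 0.01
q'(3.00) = -0.26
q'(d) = (-3*exp(d) - 7)*(2*exp(2*d) - 3*exp(d))/(-exp(2*d) + 3*exp(d) + 5)^2 - 3*exp(d)/(-exp(2*d) + 3*exp(d) + 5)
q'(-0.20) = -0.13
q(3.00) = 0.20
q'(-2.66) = 0.01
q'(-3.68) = 0.01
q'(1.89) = -4.02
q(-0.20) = -1.39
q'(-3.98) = 0.00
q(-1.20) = -1.36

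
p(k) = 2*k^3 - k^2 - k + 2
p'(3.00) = 47.00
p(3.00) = 44.00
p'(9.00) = 467.00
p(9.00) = 1370.00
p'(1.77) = 14.26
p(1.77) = 8.19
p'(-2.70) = 48.14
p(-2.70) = -41.96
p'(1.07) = 3.73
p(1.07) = 2.24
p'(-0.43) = 0.97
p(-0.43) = 2.09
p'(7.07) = 284.77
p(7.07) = 651.73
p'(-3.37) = 73.88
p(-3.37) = -82.53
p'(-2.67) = 47.11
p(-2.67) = -40.53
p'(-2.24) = 33.59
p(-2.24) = -23.26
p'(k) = 6*k^2 - 2*k - 1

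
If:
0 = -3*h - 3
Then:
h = -1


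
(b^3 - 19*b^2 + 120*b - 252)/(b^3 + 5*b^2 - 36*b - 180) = (b^2 - 13*b + 42)/(b^2 + 11*b + 30)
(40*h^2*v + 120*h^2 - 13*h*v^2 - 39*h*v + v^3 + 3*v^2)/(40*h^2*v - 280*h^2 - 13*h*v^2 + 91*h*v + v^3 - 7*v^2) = (v + 3)/(v - 7)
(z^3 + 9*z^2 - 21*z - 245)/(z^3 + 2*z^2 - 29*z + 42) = (z^2 + 2*z - 35)/(z^2 - 5*z + 6)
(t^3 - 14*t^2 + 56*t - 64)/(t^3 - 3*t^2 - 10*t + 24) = (t - 8)/(t + 3)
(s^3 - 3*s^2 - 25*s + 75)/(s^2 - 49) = (s^3 - 3*s^2 - 25*s + 75)/(s^2 - 49)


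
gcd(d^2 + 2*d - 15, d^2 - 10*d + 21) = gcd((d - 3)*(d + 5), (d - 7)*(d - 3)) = d - 3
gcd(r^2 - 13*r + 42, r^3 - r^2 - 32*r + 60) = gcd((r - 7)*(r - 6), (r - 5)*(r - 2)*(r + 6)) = 1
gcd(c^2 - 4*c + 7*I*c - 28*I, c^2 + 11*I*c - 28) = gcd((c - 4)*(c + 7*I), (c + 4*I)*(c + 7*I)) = c + 7*I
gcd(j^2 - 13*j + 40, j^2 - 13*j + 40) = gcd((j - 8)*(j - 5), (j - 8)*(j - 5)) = j^2 - 13*j + 40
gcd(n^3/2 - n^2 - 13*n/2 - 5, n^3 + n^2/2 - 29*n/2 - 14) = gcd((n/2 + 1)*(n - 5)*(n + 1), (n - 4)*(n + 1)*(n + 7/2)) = n + 1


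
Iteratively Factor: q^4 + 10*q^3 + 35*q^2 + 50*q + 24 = (q + 2)*(q^3 + 8*q^2 + 19*q + 12) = (q + 1)*(q + 2)*(q^2 + 7*q + 12) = (q + 1)*(q + 2)*(q + 3)*(q + 4)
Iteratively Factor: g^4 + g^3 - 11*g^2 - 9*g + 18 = (g + 3)*(g^3 - 2*g^2 - 5*g + 6) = (g - 1)*(g + 3)*(g^2 - g - 6) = (g - 3)*(g - 1)*(g + 3)*(g + 2)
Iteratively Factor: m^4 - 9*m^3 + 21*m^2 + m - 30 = (m - 3)*(m^3 - 6*m^2 + 3*m + 10) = (m - 3)*(m - 2)*(m^2 - 4*m - 5) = (m - 3)*(m - 2)*(m + 1)*(m - 5)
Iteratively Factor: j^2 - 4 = (j - 2)*(j + 2)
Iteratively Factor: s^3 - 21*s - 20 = (s - 5)*(s^2 + 5*s + 4) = (s - 5)*(s + 1)*(s + 4)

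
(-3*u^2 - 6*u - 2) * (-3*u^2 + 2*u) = 9*u^4 + 12*u^3 - 6*u^2 - 4*u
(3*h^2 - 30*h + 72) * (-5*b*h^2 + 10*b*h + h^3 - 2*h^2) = -15*b*h^4 + 180*b*h^3 - 660*b*h^2 + 720*b*h + 3*h^5 - 36*h^4 + 132*h^3 - 144*h^2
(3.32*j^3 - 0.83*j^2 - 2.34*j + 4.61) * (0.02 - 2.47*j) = -8.2004*j^4 + 2.1165*j^3 + 5.7632*j^2 - 11.4335*j + 0.0922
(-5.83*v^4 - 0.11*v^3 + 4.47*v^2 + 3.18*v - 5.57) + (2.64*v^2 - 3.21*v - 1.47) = -5.83*v^4 - 0.11*v^3 + 7.11*v^2 - 0.0299999999999998*v - 7.04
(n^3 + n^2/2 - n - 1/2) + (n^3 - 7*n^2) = 2*n^3 - 13*n^2/2 - n - 1/2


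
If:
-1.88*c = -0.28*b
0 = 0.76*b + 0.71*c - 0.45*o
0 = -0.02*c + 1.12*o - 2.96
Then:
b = 1.38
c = 0.20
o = 2.65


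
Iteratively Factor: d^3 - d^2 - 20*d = (d + 4)*(d^2 - 5*d) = (d - 5)*(d + 4)*(d)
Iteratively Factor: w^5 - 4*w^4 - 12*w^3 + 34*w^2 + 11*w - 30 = (w + 1)*(w^4 - 5*w^3 - 7*w^2 + 41*w - 30) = (w - 2)*(w + 1)*(w^3 - 3*w^2 - 13*w + 15) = (w - 2)*(w + 1)*(w + 3)*(w^2 - 6*w + 5) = (w - 5)*(w - 2)*(w + 1)*(w + 3)*(w - 1)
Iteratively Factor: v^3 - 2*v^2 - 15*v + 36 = (v - 3)*(v^2 + v - 12) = (v - 3)^2*(v + 4)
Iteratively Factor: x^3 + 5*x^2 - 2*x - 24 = (x - 2)*(x^2 + 7*x + 12) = (x - 2)*(x + 3)*(x + 4)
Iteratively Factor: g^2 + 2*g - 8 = (g + 4)*(g - 2)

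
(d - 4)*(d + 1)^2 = d^3 - 2*d^2 - 7*d - 4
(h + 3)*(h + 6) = h^2 + 9*h + 18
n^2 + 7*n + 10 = (n + 2)*(n + 5)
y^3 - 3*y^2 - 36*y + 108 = (y - 6)*(y - 3)*(y + 6)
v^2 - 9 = (v - 3)*(v + 3)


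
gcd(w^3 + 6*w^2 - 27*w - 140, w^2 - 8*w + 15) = w - 5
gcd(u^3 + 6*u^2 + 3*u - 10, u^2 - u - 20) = 1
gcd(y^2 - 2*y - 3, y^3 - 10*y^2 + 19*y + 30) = y + 1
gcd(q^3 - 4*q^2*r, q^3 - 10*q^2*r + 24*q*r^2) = q^2 - 4*q*r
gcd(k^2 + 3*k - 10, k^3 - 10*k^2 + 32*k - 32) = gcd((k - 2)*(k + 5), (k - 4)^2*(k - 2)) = k - 2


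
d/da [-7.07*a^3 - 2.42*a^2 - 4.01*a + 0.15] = -21.21*a^2 - 4.84*a - 4.01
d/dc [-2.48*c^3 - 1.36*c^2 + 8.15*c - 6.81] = -7.44*c^2 - 2.72*c + 8.15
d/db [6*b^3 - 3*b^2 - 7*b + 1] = 18*b^2 - 6*b - 7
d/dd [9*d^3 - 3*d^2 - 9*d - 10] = 27*d^2 - 6*d - 9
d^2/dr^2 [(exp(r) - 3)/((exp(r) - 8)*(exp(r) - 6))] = (exp(4*r) + 2*exp(3*r) - 162*exp(2*r) + 660*exp(r) + 288)*exp(r)/(exp(6*r) - 42*exp(5*r) + 732*exp(4*r) - 6776*exp(3*r) + 35136*exp(2*r) - 96768*exp(r) + 110592)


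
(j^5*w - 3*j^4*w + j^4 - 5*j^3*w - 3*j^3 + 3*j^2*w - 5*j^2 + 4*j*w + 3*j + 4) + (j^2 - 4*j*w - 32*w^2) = j^5*w - 3*j^4*w + j^4 - 5*j^3*w - 3*j^3 + 3*j^2*w - 4*j^2 + 3*j - 32*w^2 + 4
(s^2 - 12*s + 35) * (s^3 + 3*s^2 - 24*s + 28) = s^5 - 9*s^4 - 25*s^3 + 421*s^2 - 1176*s + 980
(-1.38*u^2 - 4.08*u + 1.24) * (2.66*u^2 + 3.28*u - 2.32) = -3.6708*u^4 - 15.3792*u^3 - 6.8824*u^2 + 13.5328*u - 2.8768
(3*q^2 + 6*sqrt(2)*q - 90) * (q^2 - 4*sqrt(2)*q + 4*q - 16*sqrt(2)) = 3*q^4 - 6*sqrt(2)*q^3 + 12*q^3 - 138*q^2 - 24*sqrt(2)*q^2 - 552*q + 360*sqrt(2)*q + 1440*sqrt(2)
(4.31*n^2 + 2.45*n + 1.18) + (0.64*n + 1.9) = 4.31*n^2 + 3.09*n + 3.08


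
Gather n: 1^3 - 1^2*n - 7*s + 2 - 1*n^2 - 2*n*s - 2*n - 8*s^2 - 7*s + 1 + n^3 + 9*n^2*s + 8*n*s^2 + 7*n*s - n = n^3 + n^2*(9*s - 1) + n*(8*s^2 + 5*s - 4) - 8*s^2 - 14*s + 4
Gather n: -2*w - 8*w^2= -8*w^2 - 2*w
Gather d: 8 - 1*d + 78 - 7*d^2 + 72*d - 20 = -7*d^2 + 71*d + 66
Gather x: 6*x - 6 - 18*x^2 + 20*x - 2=-18*x^2 + 26*x - 8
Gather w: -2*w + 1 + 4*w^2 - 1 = 4*w^2 - 2*w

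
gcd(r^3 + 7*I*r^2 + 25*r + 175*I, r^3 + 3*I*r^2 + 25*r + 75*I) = r^2 + 25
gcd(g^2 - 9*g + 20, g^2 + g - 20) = g - 4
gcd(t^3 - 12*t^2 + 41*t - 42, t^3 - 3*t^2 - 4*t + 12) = t^2 - 5*t + 6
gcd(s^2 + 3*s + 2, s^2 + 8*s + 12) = s + 2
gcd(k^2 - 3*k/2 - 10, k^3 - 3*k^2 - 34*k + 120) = k - 4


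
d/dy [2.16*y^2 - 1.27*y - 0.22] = 4.32*y - 1.27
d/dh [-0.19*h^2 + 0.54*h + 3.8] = 0.54 - 0.38*h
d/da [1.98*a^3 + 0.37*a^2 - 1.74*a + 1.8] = 5.94*a^2 + 0.74*a - 1.74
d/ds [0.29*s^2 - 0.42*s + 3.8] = 0.58*s - 0.42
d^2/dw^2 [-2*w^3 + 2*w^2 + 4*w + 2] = 4 - 12*w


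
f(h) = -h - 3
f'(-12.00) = -1.00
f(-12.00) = 9.00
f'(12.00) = -1.00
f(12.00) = -15.00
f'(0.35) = -1.00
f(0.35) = -3.35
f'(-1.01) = -1.00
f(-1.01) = -1.99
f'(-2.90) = -1.00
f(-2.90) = -0.10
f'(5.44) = -1.00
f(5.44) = -8.44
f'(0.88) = -1.00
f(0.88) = -3.88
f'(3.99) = -1.00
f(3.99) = -6.99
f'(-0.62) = -1.00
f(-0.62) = -2.38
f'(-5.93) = -1.00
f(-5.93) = 2.93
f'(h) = -1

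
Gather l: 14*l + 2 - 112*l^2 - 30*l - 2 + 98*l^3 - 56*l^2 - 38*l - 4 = 98*l^3 - 168*l^2 - 54*l - 4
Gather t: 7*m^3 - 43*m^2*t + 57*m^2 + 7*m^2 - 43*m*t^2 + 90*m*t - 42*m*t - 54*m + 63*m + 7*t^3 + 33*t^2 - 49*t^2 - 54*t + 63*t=7*m^3 + 64*m^2 + 9*m + 7*t^3 + t^2*(-43*m - 16) + t*(-43*m^2 + 48*m + 9)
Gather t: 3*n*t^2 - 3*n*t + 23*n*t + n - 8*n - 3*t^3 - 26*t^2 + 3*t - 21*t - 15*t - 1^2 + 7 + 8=-7*n - 3*t^3 + t^2*(3*n - 26) + t*(20*n - 33) + 14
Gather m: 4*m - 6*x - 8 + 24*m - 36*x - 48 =28*m - 42*x - 56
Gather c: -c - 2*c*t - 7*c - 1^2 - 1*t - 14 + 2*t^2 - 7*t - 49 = c*(-2*t - 8) + 2*t^2 - 8*t - 64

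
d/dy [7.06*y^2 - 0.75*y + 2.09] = 14.12*y - 0.75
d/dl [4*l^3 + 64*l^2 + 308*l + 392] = 12*l^2 + 128*l + 308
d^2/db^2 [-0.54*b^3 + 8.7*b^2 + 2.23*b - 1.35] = 17.4 - 3.24*b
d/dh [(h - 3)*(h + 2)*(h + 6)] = 3*h^2 + 10*h - 12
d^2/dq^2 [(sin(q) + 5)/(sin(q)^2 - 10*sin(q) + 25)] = (-sin(q)^3 - 40*sin(q)^2 - 73*sin(q) + 50)/(sin(q) - 5)^4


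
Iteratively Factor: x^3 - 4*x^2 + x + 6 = (x + 1)*(x^2 - 5*x + 6) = (x - 2)*(x + 1)*(x - 3)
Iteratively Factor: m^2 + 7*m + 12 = (m + 4)*(m + 3)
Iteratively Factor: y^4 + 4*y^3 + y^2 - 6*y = (y - 1)*(y^3 + 5*y^2 + 6*y) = (y - 1)*(y + 2)*(y^2 + 3*y) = y*(y - 1)*(y + 2)*(y + 3)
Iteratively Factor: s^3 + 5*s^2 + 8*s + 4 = (s + 2)*(s^2 + 3*s + 2) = (s + 2)^2*(s + 1)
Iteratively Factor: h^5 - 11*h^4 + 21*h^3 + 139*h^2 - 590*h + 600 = (h - 2)*(h^4 - 9*h^3 + 3*h^2 + 145*h - 300) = (h - 3)*(h - 2)*(h^3 - 6*h^2 - 15*h + 100) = (h - 3)*(h - 2)*(h + 4)*(h^2 - 10*h + 25) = (h - 5)*(h - 3)*(h - 2)*(h + 4)*(h - 5)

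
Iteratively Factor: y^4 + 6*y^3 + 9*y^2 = (y)*(y^3 + 6*y^2 + 9*y) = y*(y + 3)*(y^2 + 3*y) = y*(y + 3)^2*(y)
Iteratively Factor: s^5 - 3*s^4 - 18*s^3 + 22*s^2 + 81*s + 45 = (s + 3)*(s^4 - 6*s^3 + 22*s + 15) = (s + 1)*(s + 3)*(s^3 - 7*s^2 + 7*s + 15) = (s - 5)*(s + 1)*(s + 3)*(s^2 - 2*s - 3) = (s - 5)*(s + 1)^2*(s + 3)*(s - 3)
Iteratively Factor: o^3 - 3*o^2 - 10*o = (o + 2)*(o^2 - 5*o) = o*(o + 2)*(o - 5)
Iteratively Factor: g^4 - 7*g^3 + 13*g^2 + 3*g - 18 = (g + 1)*(g^3 - 8*g^2 + 21*g - 18) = (g - 3)*(g + 1)*(g^2 - 5*g + 6) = (g - 3)^2*(g + 1)*(g - 2)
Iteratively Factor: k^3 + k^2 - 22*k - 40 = (k - 5)*(k^2 + 6*k + 8) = (k - 5)*(k + 2)*(k + 4)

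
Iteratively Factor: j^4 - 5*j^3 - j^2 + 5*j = (j)*(j^3 - 5*j^2 - j + 5) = j*(j - 5)*(j^2 - 1) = j*(j - 5)*(j - 1)*(j + 1)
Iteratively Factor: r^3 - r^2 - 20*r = (r)*(r^2 - r - 20) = r*(r - 5)*(r + 4)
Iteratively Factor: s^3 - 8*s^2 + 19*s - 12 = (s - 4)*(s^2 - 4*s + 3) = (s - 4)*(s - 3)*(s - 1)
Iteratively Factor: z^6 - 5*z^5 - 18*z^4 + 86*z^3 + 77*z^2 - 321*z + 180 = (z + 3)*(z^5 - 8*z^4 + 6*z^3 + 68*z^2 - 127*z + 60) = (z + 3)^2*(z^4 - 11*z^3 + 39*z^2 - 49*z + 20) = (z - 1)*(z + 3)^2*(z^3 - 10*z^2 + 29*z - 20) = (z - 4)*(z - 1)*(z + 3)^2*(z^2 - 6*z + 5) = (z - 5)*(z - 4)*(z - 1)*(z + 3)^2*(z - 1)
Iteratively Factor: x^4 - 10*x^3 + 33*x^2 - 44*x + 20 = (x - 2)*(x^3 - 8*x^2 + 17*x - 10) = (x - 2)^2*(x^2 - 6*x + 5) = (x - 5)*(x - 2)^2*(x - 1)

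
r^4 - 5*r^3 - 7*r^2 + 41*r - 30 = (r - 5)*(r - 2)*(r - 1)*(r + 3)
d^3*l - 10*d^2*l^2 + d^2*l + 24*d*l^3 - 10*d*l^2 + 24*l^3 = (d - 6*l)*(d - 4*l)*(d*l + l)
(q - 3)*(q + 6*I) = q^2 - 3*q + 6*I*q - 18*I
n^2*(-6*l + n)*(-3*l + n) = 18*l^2*n^2 - 9*l*n^3 + n^4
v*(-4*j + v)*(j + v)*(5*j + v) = -20*j^3*v - 19*j^2*v^2 + 2*j*v^3 + v^4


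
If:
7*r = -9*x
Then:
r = -9*x/7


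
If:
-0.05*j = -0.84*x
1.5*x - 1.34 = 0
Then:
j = 15.01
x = 0.89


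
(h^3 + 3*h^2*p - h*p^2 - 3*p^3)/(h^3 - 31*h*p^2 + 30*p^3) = (-h^2 - 4*h*p - 3*p^2)/(-h^2 - h*p + 30*p^2)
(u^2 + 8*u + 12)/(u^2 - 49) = (u^2 + 8*u + 12)/(u^2 - 49)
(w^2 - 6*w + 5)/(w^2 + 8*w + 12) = (w^2 - 6*w + 5)/(w^2 + 8*w + 12)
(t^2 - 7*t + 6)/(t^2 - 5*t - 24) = (-t^2 + 7*t - 6)/(-t^2 + 5*t + 24)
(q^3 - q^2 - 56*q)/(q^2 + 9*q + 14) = q*(q - 8)/(q + 2)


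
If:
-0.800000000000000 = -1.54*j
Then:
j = 0.52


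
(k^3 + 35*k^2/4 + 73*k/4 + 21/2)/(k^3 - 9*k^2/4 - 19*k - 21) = (k^2 + 7*k + 6)/(k^2 - 4*k - 12)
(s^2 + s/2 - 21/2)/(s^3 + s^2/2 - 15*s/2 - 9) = (2*s + 7)/(2*s^2 + 7*s + 6)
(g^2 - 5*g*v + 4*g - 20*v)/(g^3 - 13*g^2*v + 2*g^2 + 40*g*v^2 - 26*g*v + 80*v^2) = (-g - 4)/(-g^2 + 8*g*v - 2*g + 16*v)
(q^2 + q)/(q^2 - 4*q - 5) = q/(q - 5)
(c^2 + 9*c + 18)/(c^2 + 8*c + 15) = (c + 6)/(c + 5)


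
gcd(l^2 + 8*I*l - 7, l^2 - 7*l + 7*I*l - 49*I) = l + 7*I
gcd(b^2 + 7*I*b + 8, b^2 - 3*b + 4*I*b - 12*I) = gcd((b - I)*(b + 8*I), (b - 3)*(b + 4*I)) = 1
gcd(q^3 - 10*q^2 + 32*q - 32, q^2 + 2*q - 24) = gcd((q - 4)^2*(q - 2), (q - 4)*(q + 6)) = q - 4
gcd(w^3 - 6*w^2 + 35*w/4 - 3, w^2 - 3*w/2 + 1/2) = w - 1/2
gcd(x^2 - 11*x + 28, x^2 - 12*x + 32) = x - 4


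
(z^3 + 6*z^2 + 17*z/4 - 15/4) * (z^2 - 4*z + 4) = z^5 + 2*z^4 - 63*z^3/4 + 13*z^2/4 + 32*z - 15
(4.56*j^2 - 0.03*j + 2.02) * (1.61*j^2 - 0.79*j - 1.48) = 7.3416*j^4 - 3.6507*j^3 - 3.4729*j^2 - 1.5514*j - 2.9896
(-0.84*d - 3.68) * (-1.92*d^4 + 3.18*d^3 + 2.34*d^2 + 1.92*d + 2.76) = 1.6128*d^5 + 4.3944*d^4 - 13.668*d^3 - 10.224*d^2 - 9.384*d - 10.1568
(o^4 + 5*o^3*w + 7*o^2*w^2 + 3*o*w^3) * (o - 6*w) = o^5 - o^4*w - 23*o^3*w^2 - 39*o^2*w^3 - 18*o*w^4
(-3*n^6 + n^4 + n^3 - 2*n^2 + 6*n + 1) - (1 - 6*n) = -3*n^6 + n^4 + n^3 - 2*n^2 + 12*n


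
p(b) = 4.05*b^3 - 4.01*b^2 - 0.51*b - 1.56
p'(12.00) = 1652.85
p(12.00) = 6413.28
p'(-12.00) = 1845.33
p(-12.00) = -7571.28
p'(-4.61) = 294.68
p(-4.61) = -481.22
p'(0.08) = -1.07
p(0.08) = -1.62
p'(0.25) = -1.76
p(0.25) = -1.87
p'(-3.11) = 141.95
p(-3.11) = -160.58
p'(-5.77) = 450.27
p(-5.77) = -910.13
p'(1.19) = 7.15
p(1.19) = -1.02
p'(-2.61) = 103.19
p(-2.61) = -99.55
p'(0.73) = 0.11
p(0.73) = -2.49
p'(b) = 12.15*b^2 - 8.02*b - 0.51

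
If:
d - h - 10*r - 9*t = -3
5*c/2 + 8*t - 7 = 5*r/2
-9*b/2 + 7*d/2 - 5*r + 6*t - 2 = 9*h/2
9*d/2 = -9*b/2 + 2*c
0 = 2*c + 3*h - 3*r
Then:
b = 77/75 - 23*t/75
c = 7374/2225 - 9876*t/2225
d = 993/2225 - 3707*t/2225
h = 3828*t/2225 - 3772/2225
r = 1144/2225 - 2756*t/2225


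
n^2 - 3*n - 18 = (n - 6)*(n + 3)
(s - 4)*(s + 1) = s^2 - 3*s - 4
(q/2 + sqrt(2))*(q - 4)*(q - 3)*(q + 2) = q^4/2 - 5*q^3/2 + sqrt(2)*q^3 - 5*sqrt(2)*q^2 - q^2 - 2*sqrt(2)*q + 12*q + 24*sqrt(2)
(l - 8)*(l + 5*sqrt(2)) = l^2 - 8*l + 5*sqrt(2)*l - 40*sqrt(2)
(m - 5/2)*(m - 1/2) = m^2 - 3*m + 5/4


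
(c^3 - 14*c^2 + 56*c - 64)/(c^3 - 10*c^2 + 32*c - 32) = (c - 8)/(c - 4)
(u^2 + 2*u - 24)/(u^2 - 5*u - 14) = (-u^2 - 2*u + 24)/(-u^2 + 5*u + 14)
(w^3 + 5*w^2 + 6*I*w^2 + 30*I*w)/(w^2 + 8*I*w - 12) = w*(w + 5)/(w + 2*I)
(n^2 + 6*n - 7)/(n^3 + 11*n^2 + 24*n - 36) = (n + 7)/(n^2 + 12*n + 36)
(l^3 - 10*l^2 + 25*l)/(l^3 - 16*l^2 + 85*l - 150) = l/(l - 6)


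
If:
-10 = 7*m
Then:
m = -10/7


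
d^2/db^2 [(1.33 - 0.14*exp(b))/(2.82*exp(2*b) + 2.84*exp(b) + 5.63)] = (-1.113336*exp(4*b) + 43.428*exp(3*b) + 45.291456*exp(2*b) - 71.497776*exp(b) - 25.703202)*exp(b)/(22.425768*exp(6*b) + 67.754448*exp(5*b) + 202.551012*exp(4*b) + 293.443568*exp(3*b) + 404.383758*exp(2*b) + 270.057588*exp(b) + 178.453547)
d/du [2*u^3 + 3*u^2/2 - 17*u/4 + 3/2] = 6*u^2 + 3*u - 17/4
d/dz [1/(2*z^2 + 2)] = -z/(z^2 + 1)^2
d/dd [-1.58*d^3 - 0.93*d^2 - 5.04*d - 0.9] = -4.74*d^2 - 1.86*d - 5.04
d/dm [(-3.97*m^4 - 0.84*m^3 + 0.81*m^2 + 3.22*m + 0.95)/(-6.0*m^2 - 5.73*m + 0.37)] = (47.64*m^5 + 73.2843*m^4 + 3.7508*m^3 + 13.7463*m^2 + 11.9994*m + 6.6349)/(36.0*m^4 + 68.76*m^3 + 28.3929*m^2 - 4.2402*m + 0.1369)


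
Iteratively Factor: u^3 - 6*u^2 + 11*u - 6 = (u - 1)*(u^2 - 5*u + 6) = (u - 3)*(u - 1)*(u - 2)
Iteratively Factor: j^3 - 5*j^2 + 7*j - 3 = (j - 1)*(j^2 - 4*j + 3) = (j - 1)^2*(j - 3)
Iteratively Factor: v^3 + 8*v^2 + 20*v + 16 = (v + 4)*(v^2 + 4*v + 4) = (v + 2)*(v + 4)*(v + 2)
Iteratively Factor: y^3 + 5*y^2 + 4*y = (y)*(y^2 + 5*y + 4) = y*(y + 4)*(y + 1)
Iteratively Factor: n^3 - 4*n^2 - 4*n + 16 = (n + 2)*(n^2 - 6*n + 8) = (n - 4)*(n + 2)*(n - 2)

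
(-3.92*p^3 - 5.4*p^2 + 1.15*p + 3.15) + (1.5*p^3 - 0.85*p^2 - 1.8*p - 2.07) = -2.42*p^3 - 6.25*p^2 - 0.65*p + 1.08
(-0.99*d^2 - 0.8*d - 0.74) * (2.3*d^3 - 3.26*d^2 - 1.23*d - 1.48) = -2.277*d^5 + 1.3874*d^4 + 2.1237*d^3 + 4.8616*d^2 + 2.0942*d + 1.0952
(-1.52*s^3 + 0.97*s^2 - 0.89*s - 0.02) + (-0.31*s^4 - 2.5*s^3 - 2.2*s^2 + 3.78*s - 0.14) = -0.31*s^4 - 4.02*s^3 - 1.23*s^2 + 2.89*s - 0.16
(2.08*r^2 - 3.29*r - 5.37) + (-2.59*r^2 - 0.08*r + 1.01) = -0.51*r^2 - 3.37*r - 4.36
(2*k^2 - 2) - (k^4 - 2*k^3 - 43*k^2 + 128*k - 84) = -k^4 + 2*k^3 + 45*k^2 - 128*k + 82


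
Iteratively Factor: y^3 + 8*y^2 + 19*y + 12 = (y + 3)*(y^2 + 5*y + 4) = (y + 1)*(y + 3)*(y + 4)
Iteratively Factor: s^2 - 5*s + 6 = (s - 2)*(s - 3)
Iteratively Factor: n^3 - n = (n)*(n^2 - 1) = n*(n - 1)*(n + 1)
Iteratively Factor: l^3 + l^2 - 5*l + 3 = (l - 1)*(l^2 + 2*l - 3) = (l - 1)*(l + 3)*(l - 1)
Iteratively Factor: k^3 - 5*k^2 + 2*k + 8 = (k - 2)*(k^2 - 3*k - 4) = (k - 4)*(k - 2)*(k + 1)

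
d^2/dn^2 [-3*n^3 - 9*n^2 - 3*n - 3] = -18*n - 18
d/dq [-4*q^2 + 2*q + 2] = 2 - 8*q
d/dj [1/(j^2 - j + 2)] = (1 - 2*j)/(j^2 - j + 2)^2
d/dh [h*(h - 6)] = 2*h - 6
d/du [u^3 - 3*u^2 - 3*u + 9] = 3*u^2 - 6*u - 3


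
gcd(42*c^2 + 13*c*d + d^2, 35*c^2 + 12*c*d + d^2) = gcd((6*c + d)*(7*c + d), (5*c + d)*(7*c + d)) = 7*c + d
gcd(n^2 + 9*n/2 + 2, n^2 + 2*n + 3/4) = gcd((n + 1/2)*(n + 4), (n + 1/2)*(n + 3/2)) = n + 1/2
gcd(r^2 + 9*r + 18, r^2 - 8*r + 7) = 1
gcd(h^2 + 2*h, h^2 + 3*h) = h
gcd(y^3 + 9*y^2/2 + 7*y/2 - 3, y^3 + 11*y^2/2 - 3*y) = y - 1/2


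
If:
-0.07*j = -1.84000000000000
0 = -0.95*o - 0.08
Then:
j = 26.29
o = -0.08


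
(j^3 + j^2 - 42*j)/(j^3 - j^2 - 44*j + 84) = j/(j - 2)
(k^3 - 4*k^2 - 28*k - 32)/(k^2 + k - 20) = (k^3 - 4*k^2 - 28*k - 32)/(k^2 + k - 20)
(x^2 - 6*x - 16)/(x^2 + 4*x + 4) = (x - 8)/(x + 2)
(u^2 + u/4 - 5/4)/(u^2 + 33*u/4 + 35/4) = (u - 1)/(u + 7)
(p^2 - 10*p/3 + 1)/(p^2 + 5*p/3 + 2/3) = (3*p^2 - 10*p + 3)/(3*p^2 + 5*p + 2)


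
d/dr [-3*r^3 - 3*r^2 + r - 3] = -9*r^2 - 6*r + 1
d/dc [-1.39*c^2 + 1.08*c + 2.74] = 1.08 - 2.78*c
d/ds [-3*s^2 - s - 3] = -6*s - 1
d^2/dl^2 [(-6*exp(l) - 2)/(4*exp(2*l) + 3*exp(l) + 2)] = (-96*exp(4*l) - 56*exp(3*l) + 216*exp(2*l) + 82*exp(l) - 12)*exp(l)/(64*exp(6*l) + 144*exp(5*l) + 204*exp(4*l) + 171*exp(3*l) + 102*exp(2*l) + 36*exp(l) + 8)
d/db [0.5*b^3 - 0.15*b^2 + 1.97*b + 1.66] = 1.5*b^2 - 0.3*b + 1.97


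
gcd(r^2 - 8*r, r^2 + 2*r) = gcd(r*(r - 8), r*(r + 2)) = r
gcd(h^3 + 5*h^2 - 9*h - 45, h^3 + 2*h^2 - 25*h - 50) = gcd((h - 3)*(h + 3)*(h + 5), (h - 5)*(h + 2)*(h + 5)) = h + 5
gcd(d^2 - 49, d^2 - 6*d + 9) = 1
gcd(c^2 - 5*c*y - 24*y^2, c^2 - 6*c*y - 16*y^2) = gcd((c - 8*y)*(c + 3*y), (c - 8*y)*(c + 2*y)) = -c + 8*y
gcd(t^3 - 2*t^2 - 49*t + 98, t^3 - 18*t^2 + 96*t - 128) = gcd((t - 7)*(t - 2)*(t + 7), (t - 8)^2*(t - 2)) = t - 2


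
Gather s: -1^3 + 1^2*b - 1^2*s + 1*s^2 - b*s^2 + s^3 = b + s^3 + s^2*(1 - b) - s - 1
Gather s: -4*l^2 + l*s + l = -4*l^2 + l*s + l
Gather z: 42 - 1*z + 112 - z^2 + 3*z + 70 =-z^2 + 2*z + 224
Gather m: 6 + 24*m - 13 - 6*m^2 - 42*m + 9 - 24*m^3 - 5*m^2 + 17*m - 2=-24*m^3 - 11*m^2 - m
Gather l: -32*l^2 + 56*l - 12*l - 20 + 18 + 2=-32*l^2 + 44*l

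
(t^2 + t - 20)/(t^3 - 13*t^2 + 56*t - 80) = (t + 5)/(t^2 - 9*t + 20)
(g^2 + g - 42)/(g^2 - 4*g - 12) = (g + 7)/(g + 2)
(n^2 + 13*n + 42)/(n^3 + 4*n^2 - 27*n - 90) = (n + 7)/(n^2 - 2*n - 15)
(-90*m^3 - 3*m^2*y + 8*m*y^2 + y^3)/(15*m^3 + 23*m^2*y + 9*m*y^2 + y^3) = (-18*m^2 + 3*m*y + y^2)/(3*m^2 + 4*m*y + y^2)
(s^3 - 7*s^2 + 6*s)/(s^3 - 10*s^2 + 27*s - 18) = s/(s - 3)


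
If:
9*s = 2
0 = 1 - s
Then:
No Solution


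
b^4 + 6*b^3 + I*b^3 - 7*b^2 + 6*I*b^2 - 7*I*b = b*(b - 1)*(b + 7)*(b + I)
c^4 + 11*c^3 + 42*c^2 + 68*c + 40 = (c + 2)^3*(c + 5)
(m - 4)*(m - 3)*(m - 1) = m^3 - 8*m^2 + 19*m - 12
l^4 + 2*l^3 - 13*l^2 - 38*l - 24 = (l - 4)*(l + 1)*(l + 2)*(l + 3)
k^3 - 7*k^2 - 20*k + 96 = (k - 8)*(k - 3)*(k + 4)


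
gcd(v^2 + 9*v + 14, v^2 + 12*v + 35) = v + 7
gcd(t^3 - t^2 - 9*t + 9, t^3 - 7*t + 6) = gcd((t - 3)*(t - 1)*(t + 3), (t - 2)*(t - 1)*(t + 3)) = t^2 + 2*t - 3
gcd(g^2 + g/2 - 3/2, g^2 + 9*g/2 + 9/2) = g + 3/2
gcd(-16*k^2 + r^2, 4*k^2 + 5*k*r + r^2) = 4*k + r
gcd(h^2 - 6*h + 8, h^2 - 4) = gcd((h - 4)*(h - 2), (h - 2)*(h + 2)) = h - 2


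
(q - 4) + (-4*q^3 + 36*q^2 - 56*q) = -4*q^3 + 36*q^2 - 55*q - 4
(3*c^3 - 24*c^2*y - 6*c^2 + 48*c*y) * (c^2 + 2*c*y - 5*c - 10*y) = 3*c^5 - 18*c^4*y - 21*c^4 - 48*c^3*y^2 + 126*c^3*y + 30*c^3 + 336*c^2*y^2 - 180*c^2*y - 480*c*y^2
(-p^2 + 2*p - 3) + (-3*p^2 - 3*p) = -4*p^2 - p - 3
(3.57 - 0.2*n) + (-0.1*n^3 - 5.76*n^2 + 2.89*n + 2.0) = -0.1*n^3 - 5.76*n^2 + 2.69*n + 5.57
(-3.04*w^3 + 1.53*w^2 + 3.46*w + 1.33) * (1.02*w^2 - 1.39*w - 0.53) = -3.1008*w^5 + 5.7862*w^4 + 3.0137*w^3 - 4.2637*w^2 - 3.6825*w - 0.7049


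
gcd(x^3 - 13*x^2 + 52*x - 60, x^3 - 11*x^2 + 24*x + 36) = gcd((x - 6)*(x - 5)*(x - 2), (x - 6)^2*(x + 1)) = x - 6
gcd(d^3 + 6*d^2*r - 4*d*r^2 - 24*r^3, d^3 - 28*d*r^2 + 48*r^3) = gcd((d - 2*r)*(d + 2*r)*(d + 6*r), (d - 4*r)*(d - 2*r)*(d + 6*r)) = -d^2 - 4*d*r + 12*r^2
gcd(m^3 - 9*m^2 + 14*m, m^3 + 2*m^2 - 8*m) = m^2 - 2*m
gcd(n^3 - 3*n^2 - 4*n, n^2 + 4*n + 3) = n + 1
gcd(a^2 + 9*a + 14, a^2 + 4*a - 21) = a + 7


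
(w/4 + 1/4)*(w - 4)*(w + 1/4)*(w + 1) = w^4/4 - 7*w^3/16 - 15*w^2/8 - 23*w/16 - 1/4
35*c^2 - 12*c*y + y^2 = (-7*c + y)*(-5*c + y)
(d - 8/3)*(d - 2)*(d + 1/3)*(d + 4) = d^4 - d^3/3 - 122*d^2/9 + 152*d/9 + 64/9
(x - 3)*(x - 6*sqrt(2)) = x^2 - 6*sqrt(2)*x - 3*x + 18*sqrt(2)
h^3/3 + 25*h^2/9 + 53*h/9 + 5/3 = (h/3 + 1)*(h + 1/3)*(h + 5)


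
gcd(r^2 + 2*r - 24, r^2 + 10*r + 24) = r + 6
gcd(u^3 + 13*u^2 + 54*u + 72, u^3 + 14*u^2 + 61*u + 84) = u^2 + 7*u + 12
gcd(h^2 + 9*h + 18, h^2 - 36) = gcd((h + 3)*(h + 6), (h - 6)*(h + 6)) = h + 6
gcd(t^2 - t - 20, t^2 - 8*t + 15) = t - 5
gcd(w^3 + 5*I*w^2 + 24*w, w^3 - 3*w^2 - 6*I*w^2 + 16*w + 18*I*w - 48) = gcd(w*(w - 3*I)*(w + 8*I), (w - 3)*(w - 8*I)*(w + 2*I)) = 1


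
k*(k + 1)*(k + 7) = k^3 + 8*k^2 + 7*k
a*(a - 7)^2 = a^3 - 14*a^2 + 49*a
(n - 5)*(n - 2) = n^2 - 7*n + 10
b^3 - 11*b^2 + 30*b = b*(b - 6)*(b - 5)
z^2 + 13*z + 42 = (z + 6)*(z + 7)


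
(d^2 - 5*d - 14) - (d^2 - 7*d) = 2*d - 14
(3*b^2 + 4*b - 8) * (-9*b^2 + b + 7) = -27*b^4 - 33*b^3 + 97*b^2 + 20*b - 56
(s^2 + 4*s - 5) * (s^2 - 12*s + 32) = s^4 - 8*s^3 - 21*s^2 + 188*s - 160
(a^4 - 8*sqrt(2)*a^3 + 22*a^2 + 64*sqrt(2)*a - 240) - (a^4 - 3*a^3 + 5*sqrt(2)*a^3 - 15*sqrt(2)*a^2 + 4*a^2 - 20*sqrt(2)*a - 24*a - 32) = -13*sqrt(2)*a^3 + 3*a^3 + 18*a^2 + 15*sqrt(2)*a^2 + 24*a + 84*sqrt(2)*a - 208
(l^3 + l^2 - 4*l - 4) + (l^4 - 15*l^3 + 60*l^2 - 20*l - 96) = l^4 - 14*l^3 + 61*l^2 - 24*l - 100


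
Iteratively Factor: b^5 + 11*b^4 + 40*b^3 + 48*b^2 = (b + 4)*(b^4 + 7*b^3 + 12*b^2) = (b + 3)*(b + 4)*(b^3 + 4*b^2) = (b + 3)*(b + 4)^2*(b^2) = b*(b + 3)*(b + 4)^2*(b)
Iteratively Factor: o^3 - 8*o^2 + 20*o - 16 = (o - 2)*(o^2 - 6*o + 8) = (o - 2)^2*(o - 4)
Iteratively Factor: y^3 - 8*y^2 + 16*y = (y - 4)*(y^2 - 4*y) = (y - 4)^2*(y)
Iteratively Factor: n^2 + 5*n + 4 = (n + 1)*(n + 4)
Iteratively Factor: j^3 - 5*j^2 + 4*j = (j - 1)*(j^2 - 4*j) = j*(j - 1)*(j - 4)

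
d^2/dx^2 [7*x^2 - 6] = 14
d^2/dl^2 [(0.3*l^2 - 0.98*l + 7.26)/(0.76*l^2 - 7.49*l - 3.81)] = (2.283344*l^3 + 30.372336*l^2 - 264.987072*l + 921.259548)/(0.438976*l^6 - 12.978672*l^5 + 121.30626*l^4 - 290.061485*l^3 - 608.127435*l^2 - 326.176767*l - 55.306341)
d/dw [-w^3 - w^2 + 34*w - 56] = -3*w^2 - 2*w + 34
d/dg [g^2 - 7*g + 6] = 2*g - 7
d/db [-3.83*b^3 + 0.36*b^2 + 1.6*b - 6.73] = -11.49*b^2 + 0.72*b + 1.6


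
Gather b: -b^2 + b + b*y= -b^2 + b*(y + 1)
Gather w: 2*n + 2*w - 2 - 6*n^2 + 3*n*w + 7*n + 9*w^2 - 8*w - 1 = -6*n^2 + 9*n + 9*w^2 + w*(3*n - 6) - 3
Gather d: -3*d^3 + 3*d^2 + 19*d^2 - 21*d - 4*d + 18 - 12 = -3*d^3 + 22*d^2 - 25*d + 6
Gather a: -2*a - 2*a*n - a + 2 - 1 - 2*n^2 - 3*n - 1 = a*(-2*n - 3) - 2*n^2 - 3*n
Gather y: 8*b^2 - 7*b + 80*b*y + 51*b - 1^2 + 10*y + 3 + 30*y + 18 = 8*b^2 + 44*b + y*(80*b + 40) + 20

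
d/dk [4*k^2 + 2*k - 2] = 8*k + 2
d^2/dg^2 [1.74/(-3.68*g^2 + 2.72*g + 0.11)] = (-47.127552*g^2 + 34.833408*g + 1.74*(7.36*g - 2.72)*(14.72*g - 5.44) + 1.408704)/(-3.68*g^2 + 2.72*g + 0.11)^3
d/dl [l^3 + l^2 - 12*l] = 3*l^2 + 2*l - 12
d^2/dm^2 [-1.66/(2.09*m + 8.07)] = -14.502092/(2.09*m + 8.07)^3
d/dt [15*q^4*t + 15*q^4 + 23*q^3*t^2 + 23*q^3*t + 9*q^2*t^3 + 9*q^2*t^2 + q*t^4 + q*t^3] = q*(15*q^3 + 46*q^2*t + 23*q^2 + 27*q*t^2 + 18*q*t + 4*t^3 + 3*t^2)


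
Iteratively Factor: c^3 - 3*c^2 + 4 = (c - 2)*(c^2 - c - 2) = (c - 2)^2*(c + 1)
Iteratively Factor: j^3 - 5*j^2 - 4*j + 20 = (j + 2)*(j^2 - 7*j + 10) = (j - 5)*(j + 2)*(j - 2)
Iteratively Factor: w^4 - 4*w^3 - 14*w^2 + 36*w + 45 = (w - 5)*(w^3 + w^2 - 9*w - 9) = (w - 5)*(w - 3)*(w^2 + 4*w + 3) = (w - 5)*(w - 3)*(w + 1)*(w + 3)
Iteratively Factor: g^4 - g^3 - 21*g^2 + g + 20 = (g + 1)*(g^3 - 2*g^2 - 19*g + 20) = (g - 5)*(g + 1)*(g^2 + 3*g - 4) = (g - 5)*(g + 1)*(g + 4)*(g - 1)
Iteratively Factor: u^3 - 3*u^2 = (u)*(u^2 - 3*u) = u*(u - 3)*(u)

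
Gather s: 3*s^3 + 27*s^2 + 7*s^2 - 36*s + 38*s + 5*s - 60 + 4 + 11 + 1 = 3*s^3 + 34*s^2 + 7*s - 44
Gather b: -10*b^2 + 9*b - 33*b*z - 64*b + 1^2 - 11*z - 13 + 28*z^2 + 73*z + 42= -10*b^2 + b*(-33*z - 55) + 28*z^2 + 62*z + 30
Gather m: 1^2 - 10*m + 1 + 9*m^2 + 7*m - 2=9*m^2 - 3*m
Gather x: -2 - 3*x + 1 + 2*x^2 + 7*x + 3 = 2*x^2 + 4*x + 2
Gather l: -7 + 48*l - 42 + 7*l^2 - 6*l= 7*l^2 + 42*l - 49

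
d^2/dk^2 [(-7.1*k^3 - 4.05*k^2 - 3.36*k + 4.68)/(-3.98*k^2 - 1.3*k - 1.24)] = (1.13686837721616e-13*k^5 + 1.13686837721616e-13*k^4 + 18.4562479999997*k^3 - 496.052592*k^2 - 179.277792*k + 31.996992)/(63.044792*k^6 + 61.77756*k^5 + 79.104888*k^4 + 40.69156*k^3 + 24.645744*k^2 + 5.99664*k + 1.906624)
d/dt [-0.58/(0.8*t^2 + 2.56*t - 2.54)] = (0.928*t + 1.4848)/(0.8*t^2 + 2.56*t - 2.54)^2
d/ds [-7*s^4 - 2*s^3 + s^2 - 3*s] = -28*s^3 - 6*s^2 + 2*s - 3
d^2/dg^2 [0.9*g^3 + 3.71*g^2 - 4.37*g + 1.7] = 5.4*g + 7.42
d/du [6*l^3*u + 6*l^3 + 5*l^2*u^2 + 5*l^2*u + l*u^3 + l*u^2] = l*(6*l^2 + 10*l*u + 5*l + 3*u^2 + 2*u)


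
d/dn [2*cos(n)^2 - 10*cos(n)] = 2*(5 - 2*cos(n))*sin(n)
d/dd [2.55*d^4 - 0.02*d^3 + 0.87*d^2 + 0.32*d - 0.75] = 10.2*d^3 - 0.06*d^2 + 1.74*d + 0.32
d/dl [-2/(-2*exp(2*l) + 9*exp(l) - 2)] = (18 - 8*exp(l))*exp(l)/(2*exp(2*l) - 9*exp(l) + 2)^2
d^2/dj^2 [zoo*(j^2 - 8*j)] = zoo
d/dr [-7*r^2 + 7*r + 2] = 7 - 14*r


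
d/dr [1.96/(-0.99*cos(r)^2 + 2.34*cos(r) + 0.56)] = (4.5864 - 3.8808*cos(r))*sin(r)/(-0.99*cos(r)^2 + 2.34*cos(r) + 0.56)^2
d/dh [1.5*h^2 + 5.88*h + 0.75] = 3.0*h + 5.88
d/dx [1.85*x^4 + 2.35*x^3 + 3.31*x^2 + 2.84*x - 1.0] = 7.4*x^3 + 7.05*x^2 + 6.62*x + 2.84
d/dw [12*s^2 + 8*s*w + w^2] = 8*s + 2*w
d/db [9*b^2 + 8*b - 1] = 18*b + 8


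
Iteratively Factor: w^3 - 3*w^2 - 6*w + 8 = (w - 4)*(w^2 + w - 2) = (w - 4)*(w + 2)*(w - 1)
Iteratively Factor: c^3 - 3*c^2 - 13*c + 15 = (c - 5)*(c^2 + 2*c - 3) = (c - 5)*(c + 3)*(c - 1)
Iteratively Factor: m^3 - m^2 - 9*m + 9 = (m - 3)*(m^2 + 2*m - 3) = (m - 3)*(m - 1)*(m + 3)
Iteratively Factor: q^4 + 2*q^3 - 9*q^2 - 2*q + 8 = (q + 4)*(q^3 - 2*q^2 - q + 2) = (q + 1)*(q + 4)*(q^2 - 3*q + 2) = (q - 2)*(q + 1)*(q + 4)*(q - 1)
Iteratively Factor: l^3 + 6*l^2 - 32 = (l - 2)*(l^2 + 8*l + 16) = (l - 2)*(l + 4)*(l + 4)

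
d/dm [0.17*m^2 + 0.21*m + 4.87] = 0.34*m + 0.21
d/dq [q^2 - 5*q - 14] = 2*q - 5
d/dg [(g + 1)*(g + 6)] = 2*g + 7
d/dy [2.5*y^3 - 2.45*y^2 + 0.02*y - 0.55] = 7.5*y^2 - 4.9*y + 0.02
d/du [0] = 0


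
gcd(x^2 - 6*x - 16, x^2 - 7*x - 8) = x - 8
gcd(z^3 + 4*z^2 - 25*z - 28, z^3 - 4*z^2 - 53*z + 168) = z + 7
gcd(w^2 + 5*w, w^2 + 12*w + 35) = w + 5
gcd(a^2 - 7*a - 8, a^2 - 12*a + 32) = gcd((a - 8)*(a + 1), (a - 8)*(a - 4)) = a - 8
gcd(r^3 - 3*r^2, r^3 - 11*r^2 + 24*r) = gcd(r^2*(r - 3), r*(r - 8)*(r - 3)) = r^2 - 3*r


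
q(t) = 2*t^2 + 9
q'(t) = 4*t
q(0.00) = 9.00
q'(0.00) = 0.00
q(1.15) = 11.64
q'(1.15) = 4.60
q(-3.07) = 27.85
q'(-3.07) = -12.28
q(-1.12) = 11.51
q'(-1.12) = -4.48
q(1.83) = 15.70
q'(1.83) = 7.32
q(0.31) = 9.19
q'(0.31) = 1.24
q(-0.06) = 9.01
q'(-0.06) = -0.24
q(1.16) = 11.69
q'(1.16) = 4.64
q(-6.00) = 81.00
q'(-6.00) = -24.00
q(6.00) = 81.00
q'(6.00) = 24.00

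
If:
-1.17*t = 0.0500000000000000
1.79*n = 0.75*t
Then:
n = -0.02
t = -0.04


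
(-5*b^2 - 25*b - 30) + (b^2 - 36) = -4*b^2 - 25*b - 66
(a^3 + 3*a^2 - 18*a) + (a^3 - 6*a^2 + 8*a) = 2*a^3 - 3*a^2 - 10*a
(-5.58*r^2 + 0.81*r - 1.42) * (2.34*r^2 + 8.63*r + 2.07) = -13.0572*r^4 - 46.26*r^3 - 7.8831*r^2 - 10.5779*r - 2.9394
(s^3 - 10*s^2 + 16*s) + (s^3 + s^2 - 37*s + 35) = 2*s^3 - 9*s^2 - 21*s + 35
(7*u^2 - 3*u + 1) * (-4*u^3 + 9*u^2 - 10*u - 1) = -28*u^5 + 75*u^4 - 101*u^3 + 32*u^2 - 7*u - 1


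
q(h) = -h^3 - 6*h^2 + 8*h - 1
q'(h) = -3*h^2 - 12*h + 8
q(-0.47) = -5.98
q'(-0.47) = 12.98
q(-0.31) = -4.03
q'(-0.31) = 11.43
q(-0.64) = -8.32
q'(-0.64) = 14.45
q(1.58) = -7.28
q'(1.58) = -18.45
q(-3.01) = -52.17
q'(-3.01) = 16.94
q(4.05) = -133.45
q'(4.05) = -89.81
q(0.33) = 0.95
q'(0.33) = 3.71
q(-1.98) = -32.60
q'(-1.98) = 20.00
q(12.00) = -2497.00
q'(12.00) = -568.00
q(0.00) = -1.00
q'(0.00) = 8.00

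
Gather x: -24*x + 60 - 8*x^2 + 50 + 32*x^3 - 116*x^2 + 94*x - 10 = 32*x^3 - 124*x^2 + 70*x + 100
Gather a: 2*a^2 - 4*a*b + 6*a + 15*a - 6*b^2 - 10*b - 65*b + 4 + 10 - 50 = 2*a^2 + a*(21 - 4*b) - 6*b^2 - 75*b - 36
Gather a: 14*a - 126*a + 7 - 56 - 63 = -112*a - 112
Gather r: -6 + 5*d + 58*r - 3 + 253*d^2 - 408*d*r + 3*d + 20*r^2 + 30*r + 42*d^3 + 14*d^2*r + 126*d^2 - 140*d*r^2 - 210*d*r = 42*d^3 + 379*d^2 + 8*d + r^2*(20 - 140*d) + r*(14*d^2 - 618*d + 88) - 9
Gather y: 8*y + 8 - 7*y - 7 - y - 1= 0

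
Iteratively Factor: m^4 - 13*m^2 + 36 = (m + 3)*(m^3 - 3*m^2 - 4*m + 12) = (m - 2)*(m + 3)*(m^2 - m - 6) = (m - 3)*(m - 2)*(m + 3)*(m + 2)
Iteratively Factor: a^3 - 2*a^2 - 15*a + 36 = (a - 3)*(a^2 + a - 12) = (a - 3)^2*(a + 4)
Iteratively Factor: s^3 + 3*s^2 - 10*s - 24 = (s + 4)*(s^2 - s - 6) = (s + 2)*(s + 4)*(s - 3)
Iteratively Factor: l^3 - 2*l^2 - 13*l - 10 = (l + 2)*(l^2 - 4*l - 5) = (l + 1)*(l + 2)*(l - 5)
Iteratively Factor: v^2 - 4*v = (v - 4)*(v)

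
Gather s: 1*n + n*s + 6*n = n*s + 7*n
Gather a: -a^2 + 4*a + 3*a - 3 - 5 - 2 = -a^2 + 7*a - 10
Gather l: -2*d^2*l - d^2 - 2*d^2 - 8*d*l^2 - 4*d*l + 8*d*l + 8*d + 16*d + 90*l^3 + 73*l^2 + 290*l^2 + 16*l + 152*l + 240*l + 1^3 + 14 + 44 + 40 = -3*d^2 + 24*d + 90*l^3 + l^2*(363 - 8*d) + l*(-2*d^2 + 4*d + 408) + 99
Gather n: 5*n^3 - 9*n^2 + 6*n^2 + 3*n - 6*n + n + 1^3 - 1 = 5*n^3 - 3*n^2 - 2*n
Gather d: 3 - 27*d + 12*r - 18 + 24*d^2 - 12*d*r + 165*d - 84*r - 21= 24*d^2 + d*(138 - 12*r) - 72*r - 36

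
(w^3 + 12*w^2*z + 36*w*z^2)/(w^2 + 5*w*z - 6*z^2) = w*(-w - 6*z)/(-w + z)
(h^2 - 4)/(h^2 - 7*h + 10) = (h + 2)/(h - 5)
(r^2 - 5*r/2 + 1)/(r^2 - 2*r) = (r - 1/2)/r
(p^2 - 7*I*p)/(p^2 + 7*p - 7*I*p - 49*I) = p/(p + 7)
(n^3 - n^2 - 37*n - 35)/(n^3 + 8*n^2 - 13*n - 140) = (n^2 - 6*n - 7)/(n^2 + 3*n - 28)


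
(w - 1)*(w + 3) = w^2 + 2*w - 3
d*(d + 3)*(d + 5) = d^3 + 8*d^2 + 15*d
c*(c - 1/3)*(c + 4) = c^3 + 11*c^2/3 - 4*c/3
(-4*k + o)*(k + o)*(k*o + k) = -4*k^3*o - 4*k^3 - 3*k^2*o^2 - 3*k^2*o + k*o^3 + k*o^2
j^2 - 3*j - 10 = (j - 5)*(j + 2)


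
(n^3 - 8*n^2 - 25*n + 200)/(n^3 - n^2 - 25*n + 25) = (n - 8)/(n - 1)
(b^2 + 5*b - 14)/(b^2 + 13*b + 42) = (b - 2)/(b + 6)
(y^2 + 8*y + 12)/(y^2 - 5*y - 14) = (y + 6)/(y - 7)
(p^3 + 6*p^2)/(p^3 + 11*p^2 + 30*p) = p/(p + 5)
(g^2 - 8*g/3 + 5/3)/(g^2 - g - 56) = (-g^2 + 8*g/3 - 5/3)/(-g^2 + g + 56)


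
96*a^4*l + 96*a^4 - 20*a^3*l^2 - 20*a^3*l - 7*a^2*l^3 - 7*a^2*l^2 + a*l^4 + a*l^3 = (-8*a + l)*(-3*a + l)*(4*a + l)*(a*l + a)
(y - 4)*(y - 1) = y^2 - 5*y + 4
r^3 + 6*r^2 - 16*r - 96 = (r - 4)*(r + 4)*(r + 6)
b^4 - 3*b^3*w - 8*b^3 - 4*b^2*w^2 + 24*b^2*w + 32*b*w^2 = b*(b - 8)*(b - 4*w)*(b + w)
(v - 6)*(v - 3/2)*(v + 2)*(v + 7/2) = v^4 - 2*v^3 - 101*v^2/4 - 3*v + 63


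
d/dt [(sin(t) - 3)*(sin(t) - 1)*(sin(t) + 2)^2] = 2*(2*sin(t)^3 - 9*sin(t) - 2)*cos(t)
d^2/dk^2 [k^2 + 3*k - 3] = 2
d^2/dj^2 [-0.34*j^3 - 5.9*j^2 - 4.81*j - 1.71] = -2.04*j - 11.8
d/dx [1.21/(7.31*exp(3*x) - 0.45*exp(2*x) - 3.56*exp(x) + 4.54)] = (-26.5353*exp(2*x) + 1.089*exp(x) + 4.3076)*exp(x)/(7.31*exp(3*x) - 0.45*exp(2*x) - 3.56*exp(x) + 4.54)^2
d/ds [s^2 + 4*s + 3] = 2*s + 4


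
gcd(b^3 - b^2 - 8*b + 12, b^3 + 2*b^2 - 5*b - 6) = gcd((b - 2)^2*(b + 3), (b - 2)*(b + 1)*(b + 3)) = b^2 + b - 6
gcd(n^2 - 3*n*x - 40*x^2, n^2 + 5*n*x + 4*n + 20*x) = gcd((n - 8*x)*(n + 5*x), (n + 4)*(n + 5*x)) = n + 5*x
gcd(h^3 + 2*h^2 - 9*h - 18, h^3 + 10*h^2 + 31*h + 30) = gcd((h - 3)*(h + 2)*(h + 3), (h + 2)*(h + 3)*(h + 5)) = h^2 + 5*h + 6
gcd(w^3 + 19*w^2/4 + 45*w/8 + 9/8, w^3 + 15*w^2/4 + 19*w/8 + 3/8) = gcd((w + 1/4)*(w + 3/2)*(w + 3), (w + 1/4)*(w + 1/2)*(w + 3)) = w^2 + 13*w/4 + 3/4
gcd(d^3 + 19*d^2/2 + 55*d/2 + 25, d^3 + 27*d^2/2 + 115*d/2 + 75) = d^2 + 15*d/2 + 25/2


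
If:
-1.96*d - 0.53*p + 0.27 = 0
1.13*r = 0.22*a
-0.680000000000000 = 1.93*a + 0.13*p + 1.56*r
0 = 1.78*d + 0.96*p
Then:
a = -0.27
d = 0.28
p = -0.51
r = -0.05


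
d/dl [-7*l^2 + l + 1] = 1 - 14*l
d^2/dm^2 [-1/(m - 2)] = -2/(m - 2)^3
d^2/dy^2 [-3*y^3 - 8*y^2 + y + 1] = -18*y - 16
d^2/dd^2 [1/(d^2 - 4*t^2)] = 2*(3*d^2 + 4*t^2)/(d^2 - 4*t^2)^3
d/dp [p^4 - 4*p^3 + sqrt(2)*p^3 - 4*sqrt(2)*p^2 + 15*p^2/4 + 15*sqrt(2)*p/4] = 4*p^3 - 12*p^2 + 3*sqrt(2)*p^2 - 8*sqrt(2)*p + 15*p/2 + 15*sqrt(2)/4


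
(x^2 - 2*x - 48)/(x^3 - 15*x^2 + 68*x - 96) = (x + 6)/(x^2 - 7*x + 12)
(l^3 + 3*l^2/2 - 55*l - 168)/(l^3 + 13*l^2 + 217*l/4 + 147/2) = 2*(l - 8)/(2*l + 7)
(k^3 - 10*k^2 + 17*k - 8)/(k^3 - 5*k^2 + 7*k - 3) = (k - 8)/(k - 3)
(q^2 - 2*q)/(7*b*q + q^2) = (q - 2)/(7*b + q)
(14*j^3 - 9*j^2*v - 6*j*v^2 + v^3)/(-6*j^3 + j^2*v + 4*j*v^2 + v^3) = (-7*j + v)/(3*j + v)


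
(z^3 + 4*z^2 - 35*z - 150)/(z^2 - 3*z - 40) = (z^2 - z - 30)/(z - 8)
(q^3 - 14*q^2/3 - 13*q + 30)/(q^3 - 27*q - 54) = (q - 5/3)/(q + 3)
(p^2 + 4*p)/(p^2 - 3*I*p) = (p + 4)/(p - 3*I)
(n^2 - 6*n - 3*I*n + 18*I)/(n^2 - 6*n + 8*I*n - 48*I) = (n - 3*I)/(n + 8*I)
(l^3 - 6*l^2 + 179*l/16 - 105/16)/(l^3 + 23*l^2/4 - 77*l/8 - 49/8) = (4*l^2 - 17*l + 15)/(2*(2*l^2 + 15*l + 7))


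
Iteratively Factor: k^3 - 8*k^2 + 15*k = (k - 5)*(k^2 - 3*k) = k*(k - 5)*(k - 3)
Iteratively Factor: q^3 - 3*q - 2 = (q + 1)*(q^2 - q - 2) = (q + 1)^2*(q - 2)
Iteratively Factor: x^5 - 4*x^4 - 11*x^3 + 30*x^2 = (x + 3)*(x^4 - 7*x^3 + 10*x^2) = (x - 2)*(x + 3)*(x^3 - 5*x^2) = x*(x - 2)*(x + 3)*(x^2 - 5*x) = x*(x - 5)*(x - 2)*(x + 3)*(x)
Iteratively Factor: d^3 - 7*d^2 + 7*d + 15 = (d - 5)*(d^2 - 2*d - 3) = (d - 5)*(d + 1)*(d - 3)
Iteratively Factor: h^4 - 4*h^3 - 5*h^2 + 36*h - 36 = (h - 2)*(h^3 - 2*h^2 - 9*h + 18) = (h - 2)^2*(h^2 - 9) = (h - 2)^2*(h + 3)*(h - 3)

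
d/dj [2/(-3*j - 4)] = 6/(3*j + 4)^2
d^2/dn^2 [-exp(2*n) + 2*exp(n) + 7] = (2 - 4*exp(n))*exp(n)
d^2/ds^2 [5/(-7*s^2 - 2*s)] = 10*(7*s*(7*s + 2) - 4*(7*s + 1)^2)/(s^3*(7*s + 2)^3)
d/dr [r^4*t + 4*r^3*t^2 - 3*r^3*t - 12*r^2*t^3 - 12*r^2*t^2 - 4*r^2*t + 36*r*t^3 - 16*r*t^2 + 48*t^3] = t*(4*r^3 + 12*r^2*t - 9*r^2 - 24*r*t^2 - 24*r*t - 8*r + 36*t^2 - 16*t)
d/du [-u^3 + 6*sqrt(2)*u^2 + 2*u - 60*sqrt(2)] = -3*u^2 + 12*sqrt(2)*u + 2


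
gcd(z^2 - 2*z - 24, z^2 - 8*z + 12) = z - 6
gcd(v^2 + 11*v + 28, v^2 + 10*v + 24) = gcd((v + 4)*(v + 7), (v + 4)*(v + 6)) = v + 4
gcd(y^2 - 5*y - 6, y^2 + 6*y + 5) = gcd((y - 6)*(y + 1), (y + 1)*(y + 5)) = y + 1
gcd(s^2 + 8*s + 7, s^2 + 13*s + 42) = s + 7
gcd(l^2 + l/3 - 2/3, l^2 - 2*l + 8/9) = l - 2/3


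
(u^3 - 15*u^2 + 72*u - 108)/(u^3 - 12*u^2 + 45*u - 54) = (u - 6)/(u - 3)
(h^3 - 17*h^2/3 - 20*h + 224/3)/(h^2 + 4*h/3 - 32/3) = h - 7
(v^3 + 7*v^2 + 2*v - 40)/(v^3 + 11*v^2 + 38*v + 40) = (v - 2)/(v + 2)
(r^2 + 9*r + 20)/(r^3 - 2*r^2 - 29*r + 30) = (r + 4)/(r^2 - 7*r + 6)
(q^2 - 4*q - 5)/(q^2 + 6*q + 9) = (q^2 - 4*q - 5)/(q^2 + 6*q + 9)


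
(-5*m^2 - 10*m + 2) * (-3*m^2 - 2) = 15*m^4 + 30*m^3 + 4*m^2 + 20*m - 4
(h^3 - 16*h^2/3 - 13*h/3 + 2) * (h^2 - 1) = h^5 - 16*h^4/3 - 16*h^3/3 + 22*h^2/3 + 13*h/3 - 2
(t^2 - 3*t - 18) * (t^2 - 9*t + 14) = t^4 - 12*t^3 + 23*t^2 + 120*t - 252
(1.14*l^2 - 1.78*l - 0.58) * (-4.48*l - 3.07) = -5.1072*l^3 + 4.4746*l^2 + 8.063*l + 1.7806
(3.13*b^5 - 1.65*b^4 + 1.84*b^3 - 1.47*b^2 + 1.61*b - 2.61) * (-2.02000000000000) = -6.3226*b^5 + 3.333*b^4 - 3.7168*b^3 + 2.9694*b^2 - 3.2522*b + 5.2722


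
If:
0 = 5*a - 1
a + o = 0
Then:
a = 1/5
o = -1/5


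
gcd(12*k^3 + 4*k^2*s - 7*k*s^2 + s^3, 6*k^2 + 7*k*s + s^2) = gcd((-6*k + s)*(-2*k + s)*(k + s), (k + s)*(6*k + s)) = k + s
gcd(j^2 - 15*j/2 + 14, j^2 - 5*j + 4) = j - 4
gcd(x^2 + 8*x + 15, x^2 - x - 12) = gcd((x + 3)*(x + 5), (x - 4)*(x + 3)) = x + 3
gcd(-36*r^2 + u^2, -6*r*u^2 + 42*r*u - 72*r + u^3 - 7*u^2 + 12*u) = 6*r - u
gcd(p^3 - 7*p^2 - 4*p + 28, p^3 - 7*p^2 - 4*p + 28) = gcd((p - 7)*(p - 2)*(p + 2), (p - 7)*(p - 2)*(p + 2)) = p^3 - 7*p^2 - 4*p + 28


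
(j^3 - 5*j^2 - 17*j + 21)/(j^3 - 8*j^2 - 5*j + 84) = (j - 1)/(j - 4)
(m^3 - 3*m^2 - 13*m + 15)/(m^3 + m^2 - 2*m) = (m^2 - 2*m - 15)/(m*(m + 2))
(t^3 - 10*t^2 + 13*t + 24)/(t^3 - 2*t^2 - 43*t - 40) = (t - 3)/(t + 5)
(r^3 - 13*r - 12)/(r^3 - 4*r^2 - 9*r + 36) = (r + 1)/(r - 3)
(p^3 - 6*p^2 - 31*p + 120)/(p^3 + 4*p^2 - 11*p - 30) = (p - 8)/(p + 2)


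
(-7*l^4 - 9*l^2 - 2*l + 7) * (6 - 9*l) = 63*l^5 - 42*l^4 + 81*l^3 - 36*l^2 - 75*l + 42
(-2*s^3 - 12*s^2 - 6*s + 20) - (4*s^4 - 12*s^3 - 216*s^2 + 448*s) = -4*s^4 + 10*s^3 + 204*s^2 - 454*s + 20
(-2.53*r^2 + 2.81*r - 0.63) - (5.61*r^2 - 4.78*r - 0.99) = -8.14*r^2 + 7.59*r + 0.36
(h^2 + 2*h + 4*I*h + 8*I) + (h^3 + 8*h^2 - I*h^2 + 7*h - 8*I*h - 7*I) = h^3 + 9*h^2 - I*h^2 + 9*h - 4*I*h + I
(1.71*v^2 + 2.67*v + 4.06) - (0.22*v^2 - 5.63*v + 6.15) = 1.49*v^2 + 8.3*v - 2.09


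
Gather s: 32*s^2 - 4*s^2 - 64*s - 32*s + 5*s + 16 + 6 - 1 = 28*s^2 - 91*s + 21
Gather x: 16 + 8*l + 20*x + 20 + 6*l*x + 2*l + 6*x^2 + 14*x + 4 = 10*l + 6*x^2 + x*(6*l + 34) + 40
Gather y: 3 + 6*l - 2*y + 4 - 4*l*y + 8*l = 14*l + y*(-4*l - 2) + 7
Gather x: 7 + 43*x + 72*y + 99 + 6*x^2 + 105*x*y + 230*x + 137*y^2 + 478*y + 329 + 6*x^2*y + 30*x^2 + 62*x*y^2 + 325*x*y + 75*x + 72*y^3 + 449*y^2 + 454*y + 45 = x^2*(6*y + 36) + x*(62*y^2 + 430*y + 348) + 72*y^3 + 586*y^2 + 1004*y + 480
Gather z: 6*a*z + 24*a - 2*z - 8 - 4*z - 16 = 24*a + z*(6*a - 6) - 24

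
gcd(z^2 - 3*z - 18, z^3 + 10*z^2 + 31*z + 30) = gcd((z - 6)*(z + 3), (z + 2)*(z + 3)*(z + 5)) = z + 3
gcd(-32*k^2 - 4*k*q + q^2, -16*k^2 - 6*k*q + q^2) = -8*k + q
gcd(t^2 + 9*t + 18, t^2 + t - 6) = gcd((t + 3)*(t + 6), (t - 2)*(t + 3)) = t + 3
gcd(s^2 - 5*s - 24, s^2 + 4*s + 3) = s + 3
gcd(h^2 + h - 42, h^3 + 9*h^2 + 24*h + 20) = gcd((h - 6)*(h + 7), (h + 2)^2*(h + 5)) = 1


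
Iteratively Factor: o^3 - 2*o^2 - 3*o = (o + 1)*(o^2 - 3*o) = (o - 3)*(o + 1)*(o)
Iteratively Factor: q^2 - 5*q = (q - 5)*(q)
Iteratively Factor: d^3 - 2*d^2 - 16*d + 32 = (d - 4)*(d^2 + 2*d - 8) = (d - 4)*(d - 2)*(d + 4)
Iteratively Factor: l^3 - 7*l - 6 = (l - 3)*(l^2 + 3*l + 2) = (l - 3)*(l + 1)*(l + 2)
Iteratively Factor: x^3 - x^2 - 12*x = (x + 3)*(x^2 - 4*x) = (x - 4)*(x + 3)*(x)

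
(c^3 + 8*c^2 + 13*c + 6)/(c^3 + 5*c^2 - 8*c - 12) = (c + 1)/(c - 2)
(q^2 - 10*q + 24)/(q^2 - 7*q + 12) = (q - 6)/(q - 3)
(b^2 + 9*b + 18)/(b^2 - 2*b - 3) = (b^2 + 9*b + 18)/(b^2 - 2*b - 3)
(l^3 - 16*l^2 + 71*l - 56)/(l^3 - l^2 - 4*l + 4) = (l^2 - 15*l + 56)/(l^2 - 4)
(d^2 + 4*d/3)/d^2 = (d + 4/3)/d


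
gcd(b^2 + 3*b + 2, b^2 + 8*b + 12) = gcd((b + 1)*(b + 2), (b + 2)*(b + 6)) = b + 2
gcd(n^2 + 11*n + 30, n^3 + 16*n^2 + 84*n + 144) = n + 6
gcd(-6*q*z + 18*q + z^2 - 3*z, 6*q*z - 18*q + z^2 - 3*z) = z - 3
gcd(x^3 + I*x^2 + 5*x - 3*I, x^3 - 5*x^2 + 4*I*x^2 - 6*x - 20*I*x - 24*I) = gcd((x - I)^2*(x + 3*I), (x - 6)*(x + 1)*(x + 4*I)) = 1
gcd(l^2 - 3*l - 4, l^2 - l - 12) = l - 4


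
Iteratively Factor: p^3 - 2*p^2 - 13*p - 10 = (p + 2)*(p^2 - 4*p - 5) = (p - 5)*(p + 2)*(p + 1)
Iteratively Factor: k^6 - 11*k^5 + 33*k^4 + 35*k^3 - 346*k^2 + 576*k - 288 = (k - 3)*(k^5 - 8*k^4 + 9*k^3 + 62*k^2 - 160*k + 96) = (k - 3)*(k - 1)*(k^4 - 7*k^3 + 2*k^2 + 64*k - 96) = (k - 3)*(k - 2)*(k - 1)*(k^3 - 5*k^2 - 8*k + 48) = (k - 4)*(k - 3)*(k - 2)*(k - 1)*(k^2 - k - 12) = (k - 4)*(k - 3)*(k - 2)*(k - 1)*(k + 3)*(k - 4)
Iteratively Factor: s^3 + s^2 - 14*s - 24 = (s + 3)*(s^2 - 2*s - 8) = (s - 4)*(s + 3)*(s + 2)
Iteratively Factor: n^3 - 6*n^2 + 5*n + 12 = (n + 1)*(n^2 - 7*n + 12) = (n - 3)*(n + 1)*(n - 4)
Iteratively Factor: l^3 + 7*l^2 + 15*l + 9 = (l + 3)*(l^2 + 4*l + 3) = (l + 3)^2*(l + 1)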